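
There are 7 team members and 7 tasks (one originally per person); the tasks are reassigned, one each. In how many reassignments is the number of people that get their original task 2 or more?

1331

Sum C(7,i)·!(7-i) for i = 2..7:
  i=2: C(7,2)·!5 = 21·44 = 924
  i=3: C(7,3)·!4 = 35·9 = 315
  i=4: C(7,4)·!3 = 35·2 = 70
  i=5: C(7,5)·!2 = 21·1 = 21
  i=6: C(7,6)·!1 = 7·0 = 0
  i=7: C(7,7)·!0 = 1·1 = 1
Total = 1331.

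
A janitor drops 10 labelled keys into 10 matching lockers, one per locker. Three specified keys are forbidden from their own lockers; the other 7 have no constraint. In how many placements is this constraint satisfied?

2656080

Let A_j be the event that the j-th constrained one is fixed. By inclusion-exclusion over the 3 events:
Σ_{j=0}^{3} (-1)^j C(3,j)(10-j)!
= C(3,0)·10! - C(3,1)·9! + C(3,2)·8! - C(3,3)·7!
= 3628800 - 1088640 + 120960 - 5040
= 2656080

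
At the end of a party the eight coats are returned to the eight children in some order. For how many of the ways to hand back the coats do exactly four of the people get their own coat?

630

Choose which 4 of the 8 are fixed: C(8,4) = 70.
The other 4 form a derangement: !4 = 9.
Total: 70 × 9 = 630.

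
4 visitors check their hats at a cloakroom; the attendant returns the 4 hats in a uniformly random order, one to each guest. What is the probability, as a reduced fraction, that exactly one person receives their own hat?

1/3

Favorable outcomes: C(4,1)·!3 = 4·2 = 8.
Total outcomes: 4! = 24.
Probability = 8/24 = 1/3.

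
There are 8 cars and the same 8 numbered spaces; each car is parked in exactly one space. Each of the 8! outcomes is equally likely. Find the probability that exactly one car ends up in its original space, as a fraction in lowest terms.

103/280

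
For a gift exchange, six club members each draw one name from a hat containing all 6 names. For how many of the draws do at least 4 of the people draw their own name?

16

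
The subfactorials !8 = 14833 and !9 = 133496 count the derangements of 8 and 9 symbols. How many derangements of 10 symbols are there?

!10 = (10-1)·(!9 + !8) = 9·(133496 + 14833) = 9·148329 = 1334961.

1334961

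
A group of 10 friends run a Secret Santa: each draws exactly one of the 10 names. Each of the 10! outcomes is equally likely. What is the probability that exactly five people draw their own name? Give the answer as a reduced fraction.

Favorable outcomes: C(10,5)·!5 = 252·44 = 11088.
Total outcomes: 10! = 3628800.
Probability = 11088/3628800 = 11/3600.

11/3600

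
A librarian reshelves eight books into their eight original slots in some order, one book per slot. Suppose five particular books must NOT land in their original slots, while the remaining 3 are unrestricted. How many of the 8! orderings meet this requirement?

21234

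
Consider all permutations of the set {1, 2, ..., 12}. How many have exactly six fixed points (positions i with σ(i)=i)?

Choose which 6 of the 12 are fixed: C(12,6) = 924.
The remaining 6 must be deranged: !6 = 265.
Total: 924 × 265 = 244860.

244860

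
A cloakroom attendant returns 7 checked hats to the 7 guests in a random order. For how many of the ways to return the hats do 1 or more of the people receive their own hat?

# with exactly i fixed is C(7,i)·!(7-i); sum over i=1..7:
  i=1: C(7,1)·!6 = 7·265 = 1855
  i=2: C(7,2)·!5 = 21·44 = 924
  i=3: C(7,3)·!4 = 35·9 = 315
  i=4: C(7,4)·!3 = 35·2 = 70
  i=5: C(7,5)·!2 = 21·1 = 21
  i=6: C(7,6)·!1 = 7·0 = 0
  i=7: C(7,7)·!0 = 1·1 = 1
Total = 3186.

3186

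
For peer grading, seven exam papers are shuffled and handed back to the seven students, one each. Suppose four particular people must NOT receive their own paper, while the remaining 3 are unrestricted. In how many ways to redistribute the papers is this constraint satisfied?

2790

Let A_j be the event that the j-th constrained one is fixed. By inclusion-exclusion over the 4 events:
Σ_{j=0}^{4} (-1)^j C(4,j)(7-j)!
= C(4,0)·7! - C(4,1)·6! + C(4,2)·5! - C(4,3)·4! + C(4,4)·3!
= 5040 - 2880 + 720 - 96 + 6
= 2790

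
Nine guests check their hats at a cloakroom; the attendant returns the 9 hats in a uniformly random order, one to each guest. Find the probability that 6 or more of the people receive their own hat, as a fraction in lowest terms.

Favorable outcomes: Σ_{i≥6} C(9,i)·!(9-i) = 84·2 + 36·1 + 9·0 + 1·1 = 205.
Total outcomes: 9! = 362880.
Probability = 205/362880 = 41/72576.

41/72576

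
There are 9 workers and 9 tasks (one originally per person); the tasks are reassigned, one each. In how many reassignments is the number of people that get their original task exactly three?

Choose which 3 of the 9 are fixed: C(9,3) = 84.
The remaining 6 must be deranged: !6 = 265.
Total: 84 × 265 = 22260.

22260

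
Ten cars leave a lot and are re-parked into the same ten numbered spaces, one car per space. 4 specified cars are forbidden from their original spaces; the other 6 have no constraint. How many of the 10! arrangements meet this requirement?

Inclusion-exclusion on the 4 forbidden self-matches:
Σ_{j=0}^{4} (-1)^j C(4,j)(10-j)!
= C(4,0)·10! - C(4,1)·9! + C(4,2)·8! - C(4,3)·7! + C(4,4)·6!
= 3628800 - 1451520 + 241920 - 20160 + 720
= 2399760

2399760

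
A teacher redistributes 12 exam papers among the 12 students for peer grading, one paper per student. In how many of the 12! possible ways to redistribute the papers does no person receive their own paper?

176214841

By inclusion-exclusion, !12 = Σ (-1)^k · 12!/k! for k=0..12
= 12! - 12!/1! + 12!/2! - 12!/3! + 12!/4! - 12!/5! + 12!/6! - 12!/7! + 12!/8! - 12!/9! + 12!/10! - 12!/11! + 12!/12!
= 479001600 - 479001600 + 239500800 - 79833600 + 19958400 - 3991680 + 665280 - 95040 + 11880 - 1320 + 132 - 12 + 1
= 176214841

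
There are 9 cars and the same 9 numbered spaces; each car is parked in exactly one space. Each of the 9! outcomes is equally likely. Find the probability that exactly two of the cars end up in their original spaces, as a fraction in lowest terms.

103/560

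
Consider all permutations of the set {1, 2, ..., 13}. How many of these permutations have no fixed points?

2290792932

The number of derangements of 13 is !13 = Σ_{k=0}^{13} (-1)^k·13!/k!
= 13! - 13!/1! + 13!/2! - 13!/3! + 13!/4! - 13!/5! + 13!/6! - 13!/7! + 13!/8! - 13!/9! + 13!/10! - 13!/11! + 13!/12! - 13!/13!
= 6227020800 - 6227020800 + 3113510400 - 1037836800 + 259459200 - 51891840 + 8648640 - 1235520 + 154440 - 17160 + 1716 - 156 + 13 - 1
= 2290792932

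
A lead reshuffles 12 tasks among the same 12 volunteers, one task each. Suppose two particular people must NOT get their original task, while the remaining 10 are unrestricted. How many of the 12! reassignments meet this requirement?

402796800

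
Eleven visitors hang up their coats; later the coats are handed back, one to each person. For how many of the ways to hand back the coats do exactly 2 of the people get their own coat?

7342280

Choose which 2 of the 11 are fixed: C(11,2) = 55.
The other 9 form a derangement: !9 = 133496.
Total: 55 × 133496 = 7342280.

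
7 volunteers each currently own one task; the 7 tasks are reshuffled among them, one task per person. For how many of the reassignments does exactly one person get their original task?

1855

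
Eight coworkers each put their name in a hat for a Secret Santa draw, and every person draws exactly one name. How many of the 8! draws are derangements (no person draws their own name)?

14833

Use !n = n·!(n-1) + (-1)^n.
!8 = 8·1854 + 1 = 14833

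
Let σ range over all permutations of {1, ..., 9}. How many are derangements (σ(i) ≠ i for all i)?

Use !n = (n-1)(!(n-1) + !(n-2)).
!9 = 8·(14833 + 1854) = 8·16687 = 133496

133496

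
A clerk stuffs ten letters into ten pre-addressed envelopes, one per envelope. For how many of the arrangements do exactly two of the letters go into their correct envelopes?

Choose which 2 of the 10 are fixed: C(10,2) = 45.
The other 8 form a derangement: !8 = 14833.
Total: 45 × 14833 = 667485.

667485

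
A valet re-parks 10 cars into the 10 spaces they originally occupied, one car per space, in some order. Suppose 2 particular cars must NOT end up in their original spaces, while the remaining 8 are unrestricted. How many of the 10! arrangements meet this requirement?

2943360

Let A_j be the event that the j-th constrained one is fixed. By inclusion-exclusion over the 2 events:
Σ_{j=0}^{2} (-1)^j C(2,j)(10-j)!
= C(2,0)·10! - C(2,1)·9! + C(2,2)·8!
= 3628800 - 725760 + 40320
= 2943360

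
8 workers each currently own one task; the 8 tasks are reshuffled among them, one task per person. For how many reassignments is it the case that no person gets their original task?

By inclusion-exclusion, !8 = Σ (-1)^k · 8!/k! for k=0..8
= 8! - 8!/1! + 8!/2! - 8!/3! + 8!/4! - 8!/5! + 8!/6! - 8!/7! + 8!/8!
= 40320 - 40320 + 20160 - 6720 + 1680 - 336 + 56 - 8 + 1
= 14833

14833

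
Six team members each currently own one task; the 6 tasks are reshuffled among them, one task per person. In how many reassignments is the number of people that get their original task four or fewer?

# with exactly i fixed is C(6,i)·!(6-i); sum over i=0..4:
  i=0: C(6,0)·!6 = 1·265 = 265
  i=1: C(6,1)·!5 = 6·44 = 264
  i=2: C(6,2)·!4 = 15·9 = 135
  i=3: C(6,3)·!3 = 20·2 = 40
  i=4: C(6,4)·!2 = 15·1 = 15
Total = 719.

719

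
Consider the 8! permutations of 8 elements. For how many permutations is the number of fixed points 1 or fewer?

Sum C(8,i)·!(8-i) for i = 0..1:
  i=0: C(8,0)·!8 = 1·14833 = 14833
  i=1: C(8,1)·!7 = 8·1854 = 14832
Total = 29665.

29665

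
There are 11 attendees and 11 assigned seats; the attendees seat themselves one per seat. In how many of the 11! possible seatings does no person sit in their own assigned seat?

14684570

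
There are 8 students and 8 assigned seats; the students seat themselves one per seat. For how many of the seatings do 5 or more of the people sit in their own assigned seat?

141

Sum C(8,i)·!(8-i) for i = 5..8:
  i=5: C(8,5)·!3 = 56·2 = 112
  i=6: C(8,6)·!2 = 28·1 = 28
  i=7: C(8,7)·!1 = 8·0 = 0
  i=8: C(8,8)·!0 = 1·1 = 1
Total = 141.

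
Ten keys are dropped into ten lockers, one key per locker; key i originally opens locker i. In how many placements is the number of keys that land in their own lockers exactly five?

11088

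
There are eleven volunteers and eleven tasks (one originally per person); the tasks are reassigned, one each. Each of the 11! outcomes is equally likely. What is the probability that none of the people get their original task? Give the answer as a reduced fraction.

1468457/3991680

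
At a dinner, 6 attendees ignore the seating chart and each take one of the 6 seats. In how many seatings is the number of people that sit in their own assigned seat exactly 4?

Choose which 4 of the 6 are fixed: C(6,4) = 15.
The other 2 form a derangement: !2 = 1.
Total: 15 × 1 = 15.

15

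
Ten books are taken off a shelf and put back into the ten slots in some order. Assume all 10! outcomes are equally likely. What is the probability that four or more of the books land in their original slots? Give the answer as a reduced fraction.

Favorable outcomes: Σ_{i≥4} C(10,i)·!(10-i) = 210·265 + 252·44 + 210·9 + 120·2 + 45·1 + 10·0 + 1·1 = 68914.
Total outcomes: 10! = 3628800.
Probability = 68914/3628800 = 34457/1814400.

34457/1814400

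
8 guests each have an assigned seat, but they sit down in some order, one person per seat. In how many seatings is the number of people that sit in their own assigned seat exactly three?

2464

Choose which 3 of the 8 are fixed: C(8,3) = 56.
The remaining 5 must be deranged: !5 = 44.
Total: 56 × 44 = 2464.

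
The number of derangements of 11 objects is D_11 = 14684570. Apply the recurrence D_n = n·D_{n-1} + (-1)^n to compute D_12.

176214841

D_12 = 12·14684570 + 1 = 176214841.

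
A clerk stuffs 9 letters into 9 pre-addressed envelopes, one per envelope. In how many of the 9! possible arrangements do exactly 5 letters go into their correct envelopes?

1134

Choose which 5 of the 9 are fixed: C(9,5) = 126.
The other 4 form a derangement: !4 = 9.
Total: 126 × 9 = 1134.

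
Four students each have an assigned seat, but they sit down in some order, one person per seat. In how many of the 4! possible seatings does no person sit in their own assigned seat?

9

!4 = 4! · Σ_{k=0}^{4} (-1)^k/k!
= 4! - 4!/1! + 4!/2! - 4!/3! + 4!/4!
= 24 - 24 + 12 - 4 + 1
= 9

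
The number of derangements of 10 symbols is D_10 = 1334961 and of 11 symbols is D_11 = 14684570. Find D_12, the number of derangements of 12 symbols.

176214841

D_12 = (12-1)·(D_11 + D_10) = 11·(14684570 + 1334961) = 11·16019531 = 176214841.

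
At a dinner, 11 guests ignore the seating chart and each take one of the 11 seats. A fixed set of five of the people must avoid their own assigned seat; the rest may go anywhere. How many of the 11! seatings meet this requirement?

Inclusion-exclusion on the 5 forbidden self-matches:
Σ_{j=0}^{5} (-1)^j C(5,j)(11-j)!
= C(5,0)·11! - C(5,1)·10! + C(5,2)·9! - C(5,3)·8! + C(5,4)·7! - C(5,5)·6!
= 39916800 - 18144000 + 3628800 - 403200 + 25200 - 720
= 25022880

25022880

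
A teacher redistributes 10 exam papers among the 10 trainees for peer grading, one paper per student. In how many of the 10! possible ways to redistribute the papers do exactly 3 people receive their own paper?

Pick the 3 fixed positions: C(10,3) = 120 ways.
The other 7 form a derangement: !7 = 1854.
Total: 120 × 1854 = 222480.

222480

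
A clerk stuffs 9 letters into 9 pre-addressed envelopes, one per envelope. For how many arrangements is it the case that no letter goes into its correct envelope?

133496

!9 = 9! · Σ_{k=0}^{9} (-1)^k/k!
= 9! - 9!/1! + 9!/2! - 9!/3! + 9!/4! - 9!/5! + 9!/6! - 9!/7! + 9!/8! - 9!/9!
= 362880 - 362880 + 181440 - 60480 + 15120 - 3024 + 504 - 72 + 9 - 1
= 133496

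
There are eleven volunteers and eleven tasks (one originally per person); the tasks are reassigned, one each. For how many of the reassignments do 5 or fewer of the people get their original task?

Sum C(11,i)·!(11-i) for i = 0..5:
  i=0: C(11,0)·!11 = 1·14684570 = 14684570
  i=1: C(11,1)·!10 = 11·1334961 = 14684571
  i=2: C(11,2)·!9 = 55·133496 = 7342280
  i=3: C(11,3)·!8 = 165·14833 = 2447445
  i=4: C(11,4)·!7 = 330·1854 = 611820
  i=5: C(11,5)·!6 = 462·265 = 122430
Total = 39893116.

39893116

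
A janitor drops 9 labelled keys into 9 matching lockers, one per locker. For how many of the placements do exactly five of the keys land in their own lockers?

Pick the 5 fixed positions: C(9,5) = 126 ways.
The other 4 form a derangement: !4 = 9.
Total: 126 × 9 = 1134.

1134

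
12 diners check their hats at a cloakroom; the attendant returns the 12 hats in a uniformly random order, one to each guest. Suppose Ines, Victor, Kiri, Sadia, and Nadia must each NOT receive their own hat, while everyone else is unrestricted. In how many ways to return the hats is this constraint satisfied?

312273360

Inclusion-exclusion on the 5 forbidden self-matches:
Σ_{j=0}^{5} (-1)^j C(5,j)(12-j)!
= C(5,0)·12! - C(5,1)·11! + C(5,2)·10! - C(5,3)·9! + C(5,4)·8! - C(5,5)·7!
= 479001600 - 199584000 + 36288000 - 3628800 + 201600 - 5040
= 312273360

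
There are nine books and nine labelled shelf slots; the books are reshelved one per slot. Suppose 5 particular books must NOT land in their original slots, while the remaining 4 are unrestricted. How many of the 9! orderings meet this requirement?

205056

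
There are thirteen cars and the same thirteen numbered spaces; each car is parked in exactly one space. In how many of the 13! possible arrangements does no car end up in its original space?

Use !n = (n-1)(!(n-1) + !(n-2)).
!13 = 12·(176214841 + 14684570) = 12·190899411 = 2290792932

2290792932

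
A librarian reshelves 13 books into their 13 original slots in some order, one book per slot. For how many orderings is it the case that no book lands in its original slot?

2290792932

The subfactorial !13 = [13!/e] (nearest integer).
13! = 6227020800, and 6227020800/e ≈ 2290792932.07, so !13 = 2290792932.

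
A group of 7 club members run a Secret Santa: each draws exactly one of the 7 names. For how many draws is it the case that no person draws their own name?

1854

!7 is the nearest integer to 7!/e.
7! = 5040, and 5040/e ≈ 1854.11, so !7 = 1854.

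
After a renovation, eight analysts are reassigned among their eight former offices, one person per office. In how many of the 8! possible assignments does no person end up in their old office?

14833

The subfactorial !8 = [8!/e] (nearest integer).
8! = 40320, and 40320/e ≈ 14832.90, so !8 = 14833.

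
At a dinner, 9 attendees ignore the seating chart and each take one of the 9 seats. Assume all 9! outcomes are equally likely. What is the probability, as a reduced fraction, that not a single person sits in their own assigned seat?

16687/45360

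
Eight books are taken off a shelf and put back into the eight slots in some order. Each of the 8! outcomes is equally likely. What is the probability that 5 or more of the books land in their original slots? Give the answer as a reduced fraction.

Favorable outcomes: Σ_{i≥5} C(8,i)·!(8-i) = 56·2 + 28·1 + 8·0 + 1·1 = 141.
Total outcomes: 8! = 40320.
Probability = 141/40320 = 47/13440.

47/13440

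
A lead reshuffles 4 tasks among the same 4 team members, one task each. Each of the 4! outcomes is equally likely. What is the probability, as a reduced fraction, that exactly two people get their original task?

Favorable outcomes: C(4,2)·!2 = 6·1 = 6.
Total outcomes: 4! = 24.
Probability = 6/24 = 1/4.

1/4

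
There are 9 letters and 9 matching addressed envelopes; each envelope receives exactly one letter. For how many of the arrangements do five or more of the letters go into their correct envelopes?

1339

Sum C(9,i)·!(9-i) for i = 5..9:
  i=5: C(9,5)·!4 = 126·9 = 1134
  i=6: C(9,6)·!3 = 84·2 = 168
  i=7: C(9,7)·!2 = 36·1 = 36
  i=8: C(9,8)·!1 = 9·0 = 0
  i=9: C(9,9)·!0 = 1·1 = 1
Total = 1339.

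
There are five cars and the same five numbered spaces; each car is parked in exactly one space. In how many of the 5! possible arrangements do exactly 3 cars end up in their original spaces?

10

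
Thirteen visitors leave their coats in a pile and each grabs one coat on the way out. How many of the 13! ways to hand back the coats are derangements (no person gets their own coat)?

Use !n = (n-1)(!(n-1) + !(n-2)).
!13 = 12·(176214841 + 14684570) = 12·190899411 = 2290792932

2290792932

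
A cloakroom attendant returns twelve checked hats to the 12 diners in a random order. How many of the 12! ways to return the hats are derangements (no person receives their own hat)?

Recurrence: !12 = 12·!11 + (-1)^12.
!12 = 12·14684570 + 1 = 176214841

176214841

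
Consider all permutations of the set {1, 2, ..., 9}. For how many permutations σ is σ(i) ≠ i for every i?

133496

Use !n = (n-1)(!(n-1) + !(n-2)).
!9 = 8·(14833 + 1854) = 8·16687 = 133496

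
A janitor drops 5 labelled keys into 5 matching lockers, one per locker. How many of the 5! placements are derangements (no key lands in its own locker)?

44

Recurrence: !5 = 4·(!4 + !3).
!5 = 4·(9 + 2) = 4·11 = 44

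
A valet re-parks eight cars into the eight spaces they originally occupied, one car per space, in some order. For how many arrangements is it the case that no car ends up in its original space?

14833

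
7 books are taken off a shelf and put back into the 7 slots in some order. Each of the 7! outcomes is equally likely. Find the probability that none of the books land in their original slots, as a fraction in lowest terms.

Favorable outcomes: !7 = 1854.
Total outcomes: 7! = 5040.
Probability = 1854/5040 = 103/280.

103/280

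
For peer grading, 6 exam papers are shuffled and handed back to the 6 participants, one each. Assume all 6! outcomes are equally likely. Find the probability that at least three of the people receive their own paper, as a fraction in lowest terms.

Favorable outcomes: Σ_{i≥3} C(6,i)·!(6-i) = 20·2 + 15·1 + 6·0 + 1·1 = 56.
Total outcomes: 6! = 720.
Probability = 56/720 = 7/90.

7/90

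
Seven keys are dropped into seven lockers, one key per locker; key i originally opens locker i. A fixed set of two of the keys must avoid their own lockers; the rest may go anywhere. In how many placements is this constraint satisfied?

3720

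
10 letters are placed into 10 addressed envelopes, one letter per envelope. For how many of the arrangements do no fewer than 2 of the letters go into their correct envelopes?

958879

Sum C(10,i)·!(10-i) for i = 2..10:
  i=2: C(10,2)·!8 = 45·14833 = 667485
  i=3: C(10,3)·!7 = 120·1854 = 222480
  i=4: C(10,4)·!6 = 210·265 = 55650
  i=5: C(10,5)·!5 = 252·44 = 11088
  i=6: C(10,6)·!4 = 210·9 = 1890
  i=7: C(10,7)·!3 = 120·2 = 240
  i=8: C(10,8)·!2 = 45·1 = 45
  i=9: C(10,9)·!1 = 10·0 = 0
  i=10: C(10,10)·!0 = 1·1 = 1
Total = 958879.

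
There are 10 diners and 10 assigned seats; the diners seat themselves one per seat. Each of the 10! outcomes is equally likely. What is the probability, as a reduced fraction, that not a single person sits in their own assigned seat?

Favorable outcomes: !10 = 1334961.
Total outcomes: 10! = 3628800.
Probability = 1334961/3628800 = 16481/44800.

16481/44800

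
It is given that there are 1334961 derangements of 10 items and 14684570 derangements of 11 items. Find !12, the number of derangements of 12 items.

176214841

!12 = (12-1)·(!11 + !10) = 11·(14684570 + 1334961) = 11·16019531 = 176214841.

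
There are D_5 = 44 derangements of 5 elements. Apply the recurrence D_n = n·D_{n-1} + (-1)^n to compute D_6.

265

D_6 = 6·44 + 1 = 265.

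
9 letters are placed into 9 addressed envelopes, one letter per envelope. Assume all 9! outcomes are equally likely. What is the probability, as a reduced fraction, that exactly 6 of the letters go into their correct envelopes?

Favorable outcomes: C(9,6)·!3 = 84·2 = 168.
Total outcomes: 9! = 362880.
Probability = 168/362880 = 1/2160.

1/2160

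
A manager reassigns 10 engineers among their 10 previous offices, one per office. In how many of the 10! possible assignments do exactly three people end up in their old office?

Pick the 3 fixed positions: C(10,3) = 120 ways.
The remaining 7 must be deranged: !7 = 1854.
Total: 120 × 1854 = 222480.

222480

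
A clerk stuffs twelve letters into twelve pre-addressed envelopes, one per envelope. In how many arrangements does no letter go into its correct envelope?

!12 = 12! · Σ_{k=0}^{12} (-1)^k/k!
= 12! - 12!/1! + 12!/2! - 12!/3! + 12!/4! - 12!/5! + 12!/6! - 12!/7! + 12!/8! - 12!/9! + 12!/10! - 12!/11! + 12!/12!
= 479001600 - 479001600 + 239500800 - 79833600 + 19958400 - 3991680 + 665280 - 95040 + 11880 - 1320 + 132 - 12 + 1
= 176214841

176214841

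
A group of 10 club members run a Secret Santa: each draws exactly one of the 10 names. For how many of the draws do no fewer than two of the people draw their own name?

958879

# with exactly i fixed is C(10,i)·!(10-i); sum over i=2..10:
  i=2: C(10,2)·!8 = 45·14833 = 667485
  i=3: C(10,3)·!7 = 120·1854 = 222480
  i=4: C(10,4)·!6 = 210·265 = 55650
  i=5: C(10,5)·!5 = 252·44 = 11088
  i=6: C(10,6)·!4 = 210·9 = 1890
  i=7: C(10,7)·!3 = 120·2 = 240
  i=8: C(10,8)·!2 = 45·1 = 45
  i=9: C(10,9)·!1 = 10·0 = 0
  i=10: C(10,10)·!0 = 1·1 = 1
Total = 958879.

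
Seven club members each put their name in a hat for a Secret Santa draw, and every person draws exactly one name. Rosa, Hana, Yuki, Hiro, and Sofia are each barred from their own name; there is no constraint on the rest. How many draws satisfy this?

2428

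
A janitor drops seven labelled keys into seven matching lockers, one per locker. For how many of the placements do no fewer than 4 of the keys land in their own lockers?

# with exactly i fixed is C(7,i)·!(7-i); sum over i=4..7:
  i=4: C(7,4)·!3 = 35·2 = 70
  i=5: C(7,5)·!2 = 21·1 = 21
  i=6: C(7,6)·!1 = 7·0 = 0
  i=7: C(7,7)·!0 = 1·1 = 1
Total = 92.

92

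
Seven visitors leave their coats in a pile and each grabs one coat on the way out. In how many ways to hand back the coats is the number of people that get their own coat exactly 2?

924

Choose which 2 of the 7 are fixed: C(7,2) = 21.
The remaining 5 must be deranged: !5 = 44.
Total: 21 × 44 = 924.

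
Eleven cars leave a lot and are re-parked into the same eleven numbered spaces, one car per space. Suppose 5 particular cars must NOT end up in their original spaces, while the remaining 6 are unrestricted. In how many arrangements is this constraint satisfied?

Inclusion-exclusion on the 5 forbidden self-matches:
Σ_{j=0}^{5} (-1)^j C(5,j)(11-j)!
= C(5,0)·11! - C(5,1)·10! + C(5,2)·9! - C(5,3)·8! + C(5,4)·7! - C(5,5)·6!
= 39916800 - 18144000 + 3628800 - 403200 + 25200 - 720
= 25022880

25022880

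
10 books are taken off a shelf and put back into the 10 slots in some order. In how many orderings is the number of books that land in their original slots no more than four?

Sum C(10,i)·!(10-i) for i = 0..4:
  i=0: C(10,0)·!10 = 1·1334961 = 1334961
  i=1: C(10,1)·!9 = 10·133496 = 1334960
  i=2: C(10,2)·!8 = 45·14833 = 667485
  i=3: C(10,3)·!7 = 120·1854 = 222480
  i=4: C(10,4)·!6 = 210·265 = 55650
Total = 3615536.

3615536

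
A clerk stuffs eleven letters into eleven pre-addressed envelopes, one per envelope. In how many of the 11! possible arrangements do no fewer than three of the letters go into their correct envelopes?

3205379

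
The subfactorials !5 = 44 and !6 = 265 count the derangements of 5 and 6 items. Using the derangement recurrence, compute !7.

1854

!7 = (7-1)·(!6 + !5) = 6·(265 + 44) = 6·309 = 1854.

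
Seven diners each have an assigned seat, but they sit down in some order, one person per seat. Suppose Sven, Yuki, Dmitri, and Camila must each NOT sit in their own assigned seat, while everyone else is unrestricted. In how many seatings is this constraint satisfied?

2790

Let A_j be the event that the j-th constrained one is fixed. By inclusion-exclusion over the 4 events:
Σ_{j=0}^{4} (-1)^j C(4,j)(7-j)!
= C(4,0)·7! - C(4,1)·6! + C(4,2)·5! - C(4,3)·4! + C(4,4)·3!
= 5040 - 2880 + 720 - 96 + 6
= 2790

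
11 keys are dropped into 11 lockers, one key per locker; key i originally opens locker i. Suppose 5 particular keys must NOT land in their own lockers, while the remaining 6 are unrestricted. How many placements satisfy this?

Let A_j be the event that the j-th constrained one is fixed. By inclusion-exclusion over the 5 events:
Σ_{j=0}^{5} (-1)^j C(5,j)(11-j)!
= C(5,0)·11! - C(5,1)·10! + C(5,2)·9! - C(5,3)·8! + C(5,4)·7! - C(5,5)·6!
= 39916800 - 18144000 + 3628800 - 403200 + 25200 - 720
= 25022880

25022880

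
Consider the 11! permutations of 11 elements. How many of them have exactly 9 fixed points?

Choose which 9 of the 11 are fixed: C(11,9) = 55.
The remaining 2 must be deranged: !2 = 1.
Total: 55 × 1 = 55.

55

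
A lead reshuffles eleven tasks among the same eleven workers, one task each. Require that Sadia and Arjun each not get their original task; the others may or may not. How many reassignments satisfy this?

Inclusion-exclusion on the 2 forbidden self-matches:
Σ_{j=0}^{2} (-1)^j C(2,j)(11-j)!
= C(2,0)·11! - C(2,1)·10! + C(2,2)·9!
= 39916800 - 7257600 + 362880
= 33022080

33022080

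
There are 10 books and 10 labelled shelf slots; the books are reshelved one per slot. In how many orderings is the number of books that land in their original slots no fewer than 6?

2176

# with exactly i fixed is C(10,i)·!(10-i); sum over i=6..10:
  i=6: C(10,6)·!4 = 210·9 = 1890
  i=7: C(10,7)·!3 = 120·2 = 240
  i=8: C(10,8)·!2 = 45·1 = 45
  i=9: C(10,9)·!1 = 10·0 = 0
  i=10: C(10,10)·!0 = 1·1 = 1
Total = 2176.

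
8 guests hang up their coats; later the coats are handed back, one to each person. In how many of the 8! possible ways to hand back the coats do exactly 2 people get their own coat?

7420

Choose which 2 of the 8 are fixed: C(8,2) = 28.
The other 6 form a derangement: !6 = 265.
Total: 28 × 265 = 7420.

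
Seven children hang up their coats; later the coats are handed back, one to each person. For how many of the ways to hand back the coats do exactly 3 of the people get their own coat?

Pick the 3 fixed positions: C(7,3) = 35 ways.
The other 4 form a derangement: !4 = 9.
Total: 35 × 9 = 315.

315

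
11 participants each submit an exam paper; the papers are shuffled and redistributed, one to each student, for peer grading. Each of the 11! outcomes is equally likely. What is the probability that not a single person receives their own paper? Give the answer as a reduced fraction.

1468457/3991680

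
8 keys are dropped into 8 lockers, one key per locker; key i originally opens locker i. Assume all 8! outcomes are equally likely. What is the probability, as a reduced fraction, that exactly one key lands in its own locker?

103/280

Favorable outcomes: C(8,1)·!7 = 8·1854 = 14832.
Total outcomes: 8! = 40320.
Probability = 14832/40320 = 103/280.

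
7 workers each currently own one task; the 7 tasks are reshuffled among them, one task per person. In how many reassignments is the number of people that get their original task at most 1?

3709

Sum C(7,i)·!(7-i) for i = 0..1:
  i=0: C(7,0)·!7 = 1·1854 = 1854
  i=1: C(7,1)·!6 = 7·265 = 1855
Total = 3709.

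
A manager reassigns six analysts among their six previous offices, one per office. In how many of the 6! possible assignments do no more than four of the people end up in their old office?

719

Sum C(6,i)·!(6-i) for i = 0..4:
  i=0: C(6,0)·!6 = 1·265 = 265
  i=1: C(6,1)·!5 = 6·44 = 264
  i=2: C(6,2)·!4 = 15·9 = 135
  i=3: C(6,3)·!3 = 20·2 = 40
  i=4: C(6,4)·!2 = 15·1 = 15
Total = 719.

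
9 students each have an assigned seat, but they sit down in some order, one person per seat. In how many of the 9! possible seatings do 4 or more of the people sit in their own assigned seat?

6883

# with exactly i fixed is C(9,i)·!(9-i); sum over i=4..9:
  i=4: C(9,4)·!5 = 126·44 = 5544
  i=5: C(9,5)·!4 = 126·9 = 1134
  i=6: C(9,6)·!3 = 84·2 = 168
  i=7: C(9,7)·!2 = 36·1 = 36
  i=8: C(9,8)·!1 = 9·0 = 0
  i=9: C(9,9)·!0 = 1·1 = 1
Total = 6883.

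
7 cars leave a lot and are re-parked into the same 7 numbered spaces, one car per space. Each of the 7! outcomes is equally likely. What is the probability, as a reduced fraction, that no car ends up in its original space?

Favorable outcomes: !7 = 1854.
Total outcomes: 7! = 5040.
Probability = 1854/5040 = 103/280.

103/280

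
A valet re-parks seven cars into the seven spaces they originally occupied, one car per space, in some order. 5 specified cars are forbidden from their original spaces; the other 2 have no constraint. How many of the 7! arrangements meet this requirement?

Let A_j be the event that the j-th constrained one is fixed. By inclusion-exclusion over the 5 events:
Σ_{j=0}^{5} (-1)^j C(5,j)(7-j)!
= C(5,0)·7! - C(5,1)·6! + C(5,2)·5! - C(5,3)·4! + C(5,4)·3! - C(5,5)·2!
= 5040 - 3600 + 1200 - 240 + 30 - 2
= 2428

2428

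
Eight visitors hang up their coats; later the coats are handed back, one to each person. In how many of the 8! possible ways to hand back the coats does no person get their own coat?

14833

Recurrence: !8 = 7·(!7 + !6).
!8 = 7·(1854 + 265) = 7·2119 = 14833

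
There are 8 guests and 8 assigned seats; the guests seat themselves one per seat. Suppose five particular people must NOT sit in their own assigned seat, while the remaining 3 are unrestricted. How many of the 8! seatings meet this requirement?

21234

Let A_j be the event that the j-th constrained one is fixed. By inclusion-exclusion over the 5 events:
Σ_{j=0}^{5} (-1)^j C(5,j)(8-j)!
= C(5,0)·8! - C(5,1)·7! + C(5,2)·6! - C(5,3)·5! + C(5,4)·4! - C(5,5)·3!
= 40320 - 25200 + 7200 - 1200 + 120 - 6
= 21234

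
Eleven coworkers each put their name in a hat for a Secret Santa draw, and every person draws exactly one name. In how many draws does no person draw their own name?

Recurrence: !11 = 10·(!10 + !9).
!11 = 10·(1334961 + 133496) = 10·1468457 = 14684570

14684570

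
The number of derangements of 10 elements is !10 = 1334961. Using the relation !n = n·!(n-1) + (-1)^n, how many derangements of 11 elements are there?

!11 = 11·1334961 - 1 = 14684570.

14684570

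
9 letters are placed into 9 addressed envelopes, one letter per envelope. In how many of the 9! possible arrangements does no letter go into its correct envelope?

133496

!9 is the nearest integer to 9!/e.
9! = 362880, and 362880/e ≈ 133496.09, so !9 = 133496.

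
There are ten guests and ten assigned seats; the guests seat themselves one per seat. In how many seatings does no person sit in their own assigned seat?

The subfactorial !10 = [10!/e] (nearest integer).
10! = 3628800, and 3628800/e ≈ 1334960.92, so !10 = 1334961.

1334961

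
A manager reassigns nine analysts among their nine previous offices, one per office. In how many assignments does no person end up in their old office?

133496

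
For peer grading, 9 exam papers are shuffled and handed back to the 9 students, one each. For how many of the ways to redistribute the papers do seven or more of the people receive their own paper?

# with exactly i fixed is C(9,i)·!(9-i); sum over i=7..9:
  i=7: C(9,7)·!2 = 36·1 = 36
  i=8: C(9,8)·!1 = 9·0 = 0
  i=9: C(9,9)·!0 = 1·1 = 1
Total = 37.

37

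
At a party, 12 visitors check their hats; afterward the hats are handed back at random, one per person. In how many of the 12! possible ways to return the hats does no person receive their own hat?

176214841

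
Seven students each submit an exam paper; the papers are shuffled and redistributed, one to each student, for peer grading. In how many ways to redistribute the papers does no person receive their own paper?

By inclusion-exclusion, !7 = Σ (-1)^k · 7!/k! for k=0..7
= 7! - 7!/1! + 7!/2! - 7!/3! + 7!/4! - 7!/5! + 7!/6! - 7!/7!
= 5040 - 5040 + 2520 - 840 + 210 - 42 + 7 - 1
= 1854

1854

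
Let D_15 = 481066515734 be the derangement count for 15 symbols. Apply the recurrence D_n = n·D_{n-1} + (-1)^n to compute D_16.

7697064251745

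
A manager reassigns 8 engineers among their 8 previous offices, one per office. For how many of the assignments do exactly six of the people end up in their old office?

28

Choose which 6 of the 8 are fixed: C(8,6) = 28.
The other 2 form a derangement: !2 = 1.
Total: 28 × 1 = 28.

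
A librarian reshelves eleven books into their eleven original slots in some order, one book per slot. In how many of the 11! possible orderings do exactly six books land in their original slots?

20328

Pick the 6 fixed positions: C(11,6) = 462 ways.
The remaining 5 must be deranged: !5 = 44.
Total: 462 × 44 = 20328.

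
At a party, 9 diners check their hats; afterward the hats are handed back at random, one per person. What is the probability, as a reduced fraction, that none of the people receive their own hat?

16687/45360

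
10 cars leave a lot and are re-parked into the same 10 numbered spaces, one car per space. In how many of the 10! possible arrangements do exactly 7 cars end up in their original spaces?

240

Choose which 7 of the 10 are fixed: C(10,7) = 120.
The remaining 3 must be deranged: !3 = 2.
Total: 120 × 2 = 240.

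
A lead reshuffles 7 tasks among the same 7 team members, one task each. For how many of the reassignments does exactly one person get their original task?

1855

Choose which one of the 7 is fixed: C(7,1) = 7.
The remaining 6 must be deranged: !6 = 265.
Total: 7 × 265 = 1855.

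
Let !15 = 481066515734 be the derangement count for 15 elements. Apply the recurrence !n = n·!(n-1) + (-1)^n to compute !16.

7697064251745

!16 = 16·481066515734 + 1 = 7697064251745.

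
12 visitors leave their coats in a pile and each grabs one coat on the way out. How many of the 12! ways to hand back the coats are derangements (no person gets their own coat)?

!12 = 12! · Σ_{k=0}^{12} (-1)^k/k!
= 12! - 12!/1! + 12!/2! - 12!/3! + 12!/4! - 12!/5! + 12!/6! - 12!/7! + 12!/8! - 12!/9! + 12!/10! - 12!/11! + 12!/12!
= 479001600 - 479001600 + 239500800 - 79833600 + 19958400 - 3991680 + 665280 - 95040 + 11880 - 1320 + 132 - 12 + 1
= 176214841

176214841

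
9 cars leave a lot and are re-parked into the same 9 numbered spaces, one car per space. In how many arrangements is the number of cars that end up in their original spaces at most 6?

362843

Sum C(9,i)·!(9-i) for i = 0..6:
  i=0: C(9,0)·!9 = 1·133496 = 133496
  i=1: C(9,1)·!8 = 9·14833 = 133497
  i=2: C(9,2)·!7 = 36·1854 = 66744
  i=3: C(9,3)·!6 = 84·265 = 22260
  i=4: C(9,4)·!5 = 126·44 = 5544
  i=5: C(9,5)·!4 = 126·9 = 1134
  i=6: C(9,6)·!3 = 84·2 = 168
Total = 362843.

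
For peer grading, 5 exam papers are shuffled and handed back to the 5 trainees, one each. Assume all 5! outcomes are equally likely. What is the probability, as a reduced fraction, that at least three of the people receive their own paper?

Favorable outcomes: Σ_{i≥3} C(5,i)·!(5-i) = 10·1 + 5·0 + 1·1 = 11.
Total outcomes: 5! = 120.
Probability = 11/120 = 11/120.

11/120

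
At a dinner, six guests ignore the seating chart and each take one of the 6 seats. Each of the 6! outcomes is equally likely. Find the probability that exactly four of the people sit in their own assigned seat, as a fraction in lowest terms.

1/48

Favorable outcomes: C(6,4)·!2 = 15·1 = 15.
Total outcomes: 6! = 720.
Probability = 15/720 = 1/48.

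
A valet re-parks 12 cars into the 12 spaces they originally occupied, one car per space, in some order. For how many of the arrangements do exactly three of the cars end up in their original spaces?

Pick the 3 fixed positions: C(12,3) = 220 ways.
The other 9 form a derangement: !9 = 133496.
Total: 220 × 133496 = 29369120.

29369120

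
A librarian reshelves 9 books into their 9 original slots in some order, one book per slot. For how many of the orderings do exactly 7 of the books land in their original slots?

36

Choose which 7 of the 9 are fixed: C(9,7) = 36.
The other 2 form a derangement: !2 = 1.
Total: 36 × 1 = 36.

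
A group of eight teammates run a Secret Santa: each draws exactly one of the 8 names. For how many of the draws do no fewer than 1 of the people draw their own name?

Sum C(8,i)·!(8-i) for i = 1..8:
  i=1: C(8,1)·!7 = 8·1854 = 14832
  i=2: C(8,2)·!6 = 28·265 = 7420
  i=3: C(8,3)·!5 = 56·44 = 2464
  i=4: C(8,4)·!4 = 70·9 = 630
  i=5: C(8,5)·!3 = 56·2 = 112
  i=6: C(8,6)·!2 = 28·1 = 28
  i=7: C(8,7)·!1 = 8·0 = 0
  i=8: C(8,8)·!0 = 1·1 = 1
Total = 25487.

25487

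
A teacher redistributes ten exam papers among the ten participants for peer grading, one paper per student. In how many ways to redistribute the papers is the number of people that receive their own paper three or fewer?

3559886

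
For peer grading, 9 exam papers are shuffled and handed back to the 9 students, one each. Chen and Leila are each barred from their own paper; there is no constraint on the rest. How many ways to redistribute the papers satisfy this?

287280

Inclusion-exclusion on the 2 forbidden self-matches:
Σ_{j=0}^{2} (-1)^j C(2,j)(9-j)!
= C(2,0)·9! - C(2,1)·8! + C(2,2)·7!
= 362880 - 80640 + 5040
= 287280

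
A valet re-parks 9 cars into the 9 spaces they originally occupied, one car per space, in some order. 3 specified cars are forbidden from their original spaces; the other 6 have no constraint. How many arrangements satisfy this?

256320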